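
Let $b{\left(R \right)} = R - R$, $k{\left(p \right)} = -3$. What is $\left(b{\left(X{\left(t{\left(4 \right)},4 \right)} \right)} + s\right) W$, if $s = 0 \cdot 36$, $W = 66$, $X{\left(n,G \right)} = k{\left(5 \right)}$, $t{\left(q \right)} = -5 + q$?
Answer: $0$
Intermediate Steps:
$X{\left(n,G \right)} = -3$
$s = 0$
$b{\left(R \right)} = 0$
$\left(b{\left(X{\left(t{\left(4 \right)},4 \right)} \right)} + s\right) W = \left(0 + 0\right) 66 = 0 \cdot 66 = 0$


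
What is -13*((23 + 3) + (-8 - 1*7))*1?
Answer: -143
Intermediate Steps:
-13*((23 + 3) + (-8 - 1*7))*1 = -13*(26 + (-8 - 7))*1 = -13*(26 - 15)*1 = -13*11*1 = -143*1 = -143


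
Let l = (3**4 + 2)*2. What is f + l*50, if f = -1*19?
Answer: 8281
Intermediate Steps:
f = -19
l = 166 (l = (81 + 2)*2 = 83*2 = 166)
f + l*50 = -19 + 166*50 = -19 + 8300 = 8281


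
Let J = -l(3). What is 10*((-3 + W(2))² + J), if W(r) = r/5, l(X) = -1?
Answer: 388/5 ≈ 77.600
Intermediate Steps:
W(r) = r/5 (W(r) = r*(⅕) = r/5)
J = 1 (J = -1*(-1) = 1)
10*((-3 + W(2))² + J) = 10*((-3 + (⅕)*2)² + 1) = 10*((-3 + ⅖)² + 1) = 10*((-13/5)² + 1) = 10*(169/25 + 1) = 10*(194/25) = 388/5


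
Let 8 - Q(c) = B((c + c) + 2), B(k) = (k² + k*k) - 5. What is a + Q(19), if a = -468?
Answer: -3655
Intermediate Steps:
B(k) = -5 + 2*k² (B(k) = (k² + k²) - 5 = 2*k² - 5 = -5 + 2*k²)
Q(c) = 13 - 2*(2 + 2*c)² (Q(c) = 8 - (-5 + 2*((c + c) + 2)²) = 8 - (-5 + 2*(2*c + 2)²) = 8 - (-5 + 2*(2 + 2*c)²) = 8 + (5 - 2*(2 + 2*c)²) = 13 - 2*(2 + 2*c)²)
a + Q(19) = -468 + (13 - 8*(1 + 19)²) = -468 + (13 - 8*20²) = -468 + (13 - 8*400) = -468 + (13 - 3200) = -468 - 3187 = -3655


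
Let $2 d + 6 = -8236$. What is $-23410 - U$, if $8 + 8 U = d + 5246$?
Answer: $- \frac{188397}{8} \approx -23550.0$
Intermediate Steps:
$d = -4121$ ($d = -3 + \frac{1}{2} \left(-8236\right) = -3 - 4118 = -4121$)
$U = \frac{1117}{8}$ ($U = -1 + \frac{-4121 + 5246}{8} = -1 + \frac{1}{8} \cdot 1125 = -1 + \frac{1125}{8} = \frac{1117}{8} \approx 139.63$)
$-23410 - U = -23410 - \frac{1117}{8} = - \frac{188397}{8}$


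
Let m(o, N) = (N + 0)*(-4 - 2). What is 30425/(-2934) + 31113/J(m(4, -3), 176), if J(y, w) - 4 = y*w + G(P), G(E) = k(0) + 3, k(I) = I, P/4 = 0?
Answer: -5313833/9315450 ≈ -0.57043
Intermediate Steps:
P = 0 (P = 4*0 = 0)
m(o, N) = -6*N (m(o, N) = N*(-6) = -6*N)
G(E) = 3 (G(E) = 0 + 3 = 3)
J(y, w) = 7 + w*y (J(y, w) = 4 + (y*w + 3) = 4 + (w*y + 3) = 4 + (3 + w*y) = 7 + w*y)
30425/(-2934) + 31113/J(m(4, -3), 176) = 30425/(-2934) + 31113/(7 + 176*(-6*(-3))) = 30425*(-1/2934) + 31113/(7 + 176*18) = -30425/2934 + 31113/(7 + 3168) = -30425/2934 + 31113/3175 = -5313833/9315450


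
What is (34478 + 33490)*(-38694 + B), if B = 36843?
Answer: -125808768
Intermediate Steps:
(34478 + 33490)*(-38694 + B) = (34478 + 33490)*(-38694 + 36843) = 67968*(-1851) = -125808768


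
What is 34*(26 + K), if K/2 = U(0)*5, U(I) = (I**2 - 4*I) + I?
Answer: 884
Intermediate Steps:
U(I) = I**2 - 3*I
K = 0 (K = 2*((0*(-3 + 0))*5) = 2*((0*(-3))*5) = 2*(0*5) = 2*0 = 0)
34*(26 + K) = 34*(26 + 0) = 34*26 = 884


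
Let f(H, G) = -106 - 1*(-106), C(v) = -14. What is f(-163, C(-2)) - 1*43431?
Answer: -43431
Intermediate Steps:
f(H, G) = 0 (f(H, G) = -106 + 106 = 0)
f(-163, C(-2)) - 1*43431 = 0 - 1*43431 = 0 - 43431 = -43431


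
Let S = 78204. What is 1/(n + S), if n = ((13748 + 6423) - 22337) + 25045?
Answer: 1/101083 ≈ 9.8929e-6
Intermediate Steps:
n = 22879 (n = (20171 - 22337) + 25045 = -2166 + 25045 = 22879)
1/(n + S) = 1/(22879 + 78204) = 1/101083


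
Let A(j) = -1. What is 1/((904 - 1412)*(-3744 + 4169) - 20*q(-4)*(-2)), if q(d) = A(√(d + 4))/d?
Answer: -1/215890 ≈ -4.6320e-6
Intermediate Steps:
q(d) = -1/d
1/((904 - 1412)*(-3744 + 4169) - 20*q(-4)*(-2)) = 1/((904 - 1412)*(-3744 + 4169) - (-20)/(-4)*(-2)) = 1/(-508*425 - (-20)*(-1)/4*(-2)) = 1/(-215900 - 20*¼*(-2)) = 1/(-215900 - 5*(-2)) = 1/(-215900 + 10) = 1/(-215890) = -1/215890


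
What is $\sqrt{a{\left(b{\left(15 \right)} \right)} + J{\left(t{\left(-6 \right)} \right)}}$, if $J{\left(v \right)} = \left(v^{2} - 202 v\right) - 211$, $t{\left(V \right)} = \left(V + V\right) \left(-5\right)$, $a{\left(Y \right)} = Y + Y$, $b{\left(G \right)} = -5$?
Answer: $i \sqrt{8741} \approx 93.493 i$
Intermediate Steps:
$a{\left(Y \right)} = 2 Y$
$t{\left(V \right)} = - 10 V$ ($t{\left(V \right)} = 2 V \left(-5\right) = - 10 V$)
$J{\left(v \right)} = -211 + v^{2} - 202 v$
$\sqrt{a{\left(b{\left(15 \right)} \right)} + J{\left(t{\left(-6 \right)} \right)}} = \sqrt{2 \left(-5\right) - \left(211 - 3600 + 202 \left(-10\right) \left(-6\right)\right)} = \sqrt{-10 - \left(12331 - 3600\right)} = \sqrt{-10 - 8731} = \sqrt{-8741} = i \sqrt{8741}$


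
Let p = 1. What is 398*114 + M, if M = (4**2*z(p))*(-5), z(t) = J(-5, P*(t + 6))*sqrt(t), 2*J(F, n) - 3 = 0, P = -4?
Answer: 45252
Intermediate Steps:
J(F, n) = 3/2 (J(F, n) = 3/2 + (1/2)*0 = 3/2 + 0 = 3/2)
z(t) = 3*sqrt(t)/2
M = -120 (M = (4**2*(3*sqrt(1)/2))*(-5) = (16*((3/2)*1))*(-5) = (16*(3/2))*(-5) = 24*(-5) = -120)
398*114 + M = 398*114 - 120 = 45372 - 120 = 45252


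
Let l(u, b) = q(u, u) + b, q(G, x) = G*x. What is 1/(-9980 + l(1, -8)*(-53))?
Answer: -1/9609 ≈ -0.00010407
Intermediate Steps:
l(u, b) = b + u² (l(u, b) = u*u + b = u² + b = b + u²)
1/(-9980 + l(1, -8)*(-53)) = 1/(-9980 + (-8 + 1²)*(-53)) = 1/(-9980 + (-8 + 1)*(-53)) = 1/(-9980 - 7*(-53)) = 1/(-9980 + 371) = 1/(-9609) = -1/9609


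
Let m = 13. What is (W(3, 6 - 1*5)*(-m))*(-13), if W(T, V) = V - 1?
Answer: 0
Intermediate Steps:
W(T, V) = -1 + V
(W(3, 6 - 1*5)*(-m))*(-13) = ((-1 + (6 - 1*5))*(-1*13))*(-13) = ((-1 + (6 - 5))*(-13))*(-13) = ((-1 + 1)*(-13))*(-13) = (0*(-13))*(-13) = 0*(-13) = 0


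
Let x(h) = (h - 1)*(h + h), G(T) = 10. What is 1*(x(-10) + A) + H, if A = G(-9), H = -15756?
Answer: -15526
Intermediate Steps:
A = 10
x(h) = 2*h*(-1 + h) (x(h) = (-1 + h)*(2*h) = 2*h*(-1 + h))
1*(x(-10) + A) + H = 1*(2*(-10)*(-1 - 10) + 10) - 15756 = 1*(2*(-10)*(-11) + 10) - 15756 = 1*(220 + 10) - 15756 = 1*230 - 15756 = 230 - 15756 = -15526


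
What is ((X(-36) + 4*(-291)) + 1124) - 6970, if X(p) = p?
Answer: -7046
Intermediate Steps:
((X(-36) + 4*(-291)) + 1124) - 6970 = ((-36 + 4*(-291)) + 1124) - 6970 = ((-36 - 1164) + 1124) - 6970 = (-1200 + 1124) - 6970 = -76 - 6970 = -7046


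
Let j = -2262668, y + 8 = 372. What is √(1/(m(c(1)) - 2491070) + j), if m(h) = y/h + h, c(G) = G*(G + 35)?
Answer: I*√23209487920688064515/3202745 ≈ 1504.2*I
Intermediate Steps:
y = 364 (y = -8 + 372 = 364)
c(G) = G*(35 + G)
m(h) = h + 364/h (m(h) = 364/h + h = h + 364/h)
√(1/(m(c(1)) - 2491070) + j) = √(1/((1*(35 + 1) + 364/((1*(35 + 1)))) - 2491070) - 2262668) = √(1/((1*36 + 364/((1*36))) - 2491070) - 2262668) = √(1/((36 + 364/36) - 2491070) - 2262668) = √(1/((36 + 364*(1/36)) - 2491070) - 2262668) = √(1/((36 + 91/9) - 2491070) - 2262668) = √(1/(415/9 - 2491070) - 2262668) = √(1/(-22419215/9) - 2262668) = √(-9/22419215 - 2262668) = √(-50727240365629/22419215) = I*√23209487920688064515/3202745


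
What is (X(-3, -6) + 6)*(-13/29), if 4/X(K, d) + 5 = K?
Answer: -143/58 ≈ -2.4655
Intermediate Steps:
X(K, d) = 4/(-5 + K)
(X(-3, -6) + 6)*(-13/29) = (4/(-5 - 3) + 6)*(-13/29) = (4/(-8) + 6)*(-13*1/29) = (4*(-⅛) + 6)*(-13/29) = (-½ + 6)*(-13/29) = (11/2)*(-13/29) = -143/58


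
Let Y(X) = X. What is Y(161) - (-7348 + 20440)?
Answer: -12931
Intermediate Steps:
Y(161) - (-7348 + 20440) = 161 - (-7348 + 20440) = 161 - 1*13092 = 161 - 13092 = -12931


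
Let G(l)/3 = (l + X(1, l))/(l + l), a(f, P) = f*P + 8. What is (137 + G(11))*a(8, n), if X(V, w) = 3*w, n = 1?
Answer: 2288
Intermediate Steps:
a(f, P) = 8 + P*f (a(f, P) = P*f + 8 = 8 + P*f)
G(l) = 6 (G(l) = 3*((l + 3*l)/(l + l)) = 3*((4*l)/((2*l))) = 3*((1/(2*l))*(4*l)) = 3*2 = 6)
(137 + G(11))*a(8, n) = (137 + 6)*(8 + 1*8) = 143*(8 + 8) = 143*16 = 2288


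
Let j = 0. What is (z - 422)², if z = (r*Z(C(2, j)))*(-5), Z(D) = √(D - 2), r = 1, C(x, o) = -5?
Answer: 177909 + 4220*I*√7 ≈ 1.7791e+5 + 11165.0*I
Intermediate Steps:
Z(D) = √(-2 + D)
z = -5*I*√7 (z = (1*√(-2 - 5))*(-5) = (1*√(-7))*(-5) = (1*(I*√7))*(-5) = (I*√7)*(-5) = -5*I*√7 ≈ -13.229*I)
(z - 422)² = (-5*I*√7 - 422)² = (-422 - 5*I*√7)²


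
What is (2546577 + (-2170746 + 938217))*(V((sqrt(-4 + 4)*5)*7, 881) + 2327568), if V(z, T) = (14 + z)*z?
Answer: 3058536075264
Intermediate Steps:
V(z, T) = z*(14 + z)
(2546577 + (-2170746 + 938217))*(V((sqrt(-4 + 4)*5)*7, 881) + 2327568) = (2546577 + (-2170746 + 938217))*(((sqrt(-4 + 4)*5)*7)*(14 + (sqrt(-4 + 4)*5)*7) + 2327568) = (2546577 - 1232529)*(((sqrt(0)*5)*7)*(14 + (sqrt(0)*5)*7) + 2327568) = 1314048*(((0*5)*7)*(14 + (0*5)*7) + 2327568) = 1314048*((0*7)*(14 + 0*7) + 2327568) = 1314048*(0*(14 + 0) + 2327568) = 1314048*(0*14 + 2327568) = 1314048*(0 + 2327568) = 1314048*2327568 = 3058536075264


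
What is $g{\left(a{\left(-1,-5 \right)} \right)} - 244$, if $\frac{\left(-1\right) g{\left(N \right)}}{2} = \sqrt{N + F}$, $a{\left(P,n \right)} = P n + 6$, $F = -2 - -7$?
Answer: $-252$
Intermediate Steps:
$F = 5$ ($F = -2 + 7 = 5$)
$a{\left(P,n \right)} = 6 + P n$
$g{\left(N \right)} = - 2 \sqrt{5 + N}$ ($g{\left(N \right)} = - 2 \sqrt{N + 5} = - 2 \sqrt{5 + N}$)
$g{\left(a{\left(-1,-5 \right)} \right)} - 244 = - 2 \sqrt{5 + \left(6 - -5\right)} - 244 = - 2 \sqrt{5 + \left(6 + 5\right)} - 244 = - 2 \sqrt{5 + 11} - 244 = - 2 \sqrt{16} - 244 = \left(-2\right) 4 - 244 = -8 - 244 = -252$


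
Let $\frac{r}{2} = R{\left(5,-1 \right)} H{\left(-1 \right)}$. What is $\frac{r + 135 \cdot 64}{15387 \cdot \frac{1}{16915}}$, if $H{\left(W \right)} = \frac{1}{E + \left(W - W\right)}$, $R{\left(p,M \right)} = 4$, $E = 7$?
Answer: $\frac{1023154520}{107709} \approx 9499.3$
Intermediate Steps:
$H{\left(W \right)} = \frac{1}{7}$ ($H{\left(W \right)} = \frac{1}{7 + \left(W - W\right)} = \frac{1}{7 + 0} = \frac{1}{7}$)
$r = \frac{8}{7}$ ($r = 2 \cdot 4 \cdot \frac{1}{7} = 2 \cdot \frac{4}{7} = \frac{8}{7} \approx 1.1429$)
$\frac{r + 135 \cdot 64}{15387 \cdot \frac{1}{16915}} = \frac{\frac{8}{7} + 135 \cdot 64}{15387 \cdot \frac{1}{16915}} = \frac{\frac{8}{7} + 8640}{15387 \cdot \frac{1}{16915}} = \frac{60488}{7 \cdot \frac{15387}{16915}} = \frac{60488}{7} \cdot \frac{16915}{15387} = \frac{1023154520}{107709}$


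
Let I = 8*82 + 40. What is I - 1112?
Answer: -416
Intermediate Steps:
I = 696 (I = 656 + 40 = 696)
I - 1112 = 696 - 1112 = -416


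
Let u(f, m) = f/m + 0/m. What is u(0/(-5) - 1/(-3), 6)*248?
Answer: 124/9 ≈ 13.778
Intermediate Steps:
u(f, m) = f/m (u(f, m) = f/m + 0 = f/m)
u(0/(-5) - 1/(-3), 6)*248 = ((0/(-5) - 1/(-3))/6)*248 = ((0*(-⅕) - 1*(-⅓))*(⅙))*248 = ((0 + ⅓)*(⅙))*248 = ((⅓)*(⅙))*248 = (1/18)*248 = 124/9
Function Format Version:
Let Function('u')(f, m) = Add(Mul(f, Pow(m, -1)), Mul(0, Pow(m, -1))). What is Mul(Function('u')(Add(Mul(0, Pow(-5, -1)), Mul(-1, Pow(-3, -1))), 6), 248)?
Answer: Rational(124, 9) ≈ 13.778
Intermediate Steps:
Function('u')(f, m) = Mul(f, Pow(m, -1)) (Function('u')(f, m) = Add(Mul(f, Pow(m, -1)), 0) = Mul(f, Pow(m, -1)))
Mul(Function('u')(Add(Mul(0, Pow(-5, -1)), Mul(-1, Pow(-3, -1))), 6), 248) = Mul(Mul(Add(Mul(0, Pow(-5, -1)), Mul(-1, Pow(-3, -1))), Pow(6, -1)), 248) = Mul(Mul(Add(Mul(0, Rational(-1, 5)), Mul(-1, Rational(-1, 3))), Rational(1, 6)), 248) = Mul(Mul(Add(0, Rational(1, 3)), Rational(1, 6)), 248) = Mul(Mul(Rational(1, 3), Rational(1, 6)), 248) = Mul(Rational(1, 18), 248) = Rational(124, 9)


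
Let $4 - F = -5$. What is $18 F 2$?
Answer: $324$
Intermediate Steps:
$F = 9$ ($F = 4 - -5 = 4 + 5 = 9$)
$18 F 2 = 18 \cdot 9 \cdot 2 = 162 \cdot 2 = 324$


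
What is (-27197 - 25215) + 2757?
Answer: -49655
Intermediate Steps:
(-27197 - 25215) + 2757 = -52412 + 2757 = -49655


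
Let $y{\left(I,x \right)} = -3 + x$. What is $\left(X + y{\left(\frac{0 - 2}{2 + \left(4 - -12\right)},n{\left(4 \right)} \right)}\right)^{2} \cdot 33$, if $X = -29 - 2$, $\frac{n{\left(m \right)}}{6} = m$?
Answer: $3300$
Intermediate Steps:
$n{\left(m \right)} = 6 m$
$X = -31$ ($X = -29 - 2 = -31$)
$\left(X + y{\left(\frac{0 - 2}{2 + \left(4 - -12\right)},n{\left(4 \right)} \right)}\right)^{2} \cdot 33 = \left(-31 + \left(-3 + 6 \cdot 4\right)\right)^{2} \cdot 33 = \left(-31 + \left(-3 + 24\right)\right)^{2} \cdot 33 = \left(-31 + 21\right)^{2} \cdot 33 = \left(-10\right)^{2} \cdot 33 = 100 \cdot 33 = 3300$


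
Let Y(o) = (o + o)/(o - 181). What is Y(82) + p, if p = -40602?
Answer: -4019762/99 ≈ -40604.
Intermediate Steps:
Y(o) = 2*o/(-181 + o) (Y(o) = (2*o)/(-181 + o) = 2*o/(-181 + o))
Y(82) + p = 2*82/(-181 + 82) - 40602 = 2*82/(-99) - 40602 = 2*82*(-1/99) - 40602 = -164/99 - 40602 = -4019762/99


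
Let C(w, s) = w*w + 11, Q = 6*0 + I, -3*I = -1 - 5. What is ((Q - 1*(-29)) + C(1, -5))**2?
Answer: 1849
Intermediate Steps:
I = 2 (I = -(-1 - 5)/3 = -1/3*(-6) = 2)
Q = 2 (Q = 6*0 + 2 = 0 + 2 = 2)
C(w, s) = 11 + w**2 (C(w, s) = w**2 + 11 = 11 + w**2)
((Q - 1*(-29)) + C(1, -5))**2 = ((2 - 1*(-29)) + (11 + 1**2))**2 = ((2 + 29) + (11 + 1))**2 = (31 + 12)**2 = 43**2 = 1849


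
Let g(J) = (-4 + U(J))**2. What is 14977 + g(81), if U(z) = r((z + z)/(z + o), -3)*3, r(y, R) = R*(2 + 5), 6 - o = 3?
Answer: 19466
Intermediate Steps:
o = 3 (o = 6 - 1*3 = 6 - 3 = 3)
r(y, R) = 7*R (r(y, R) = R*7 = 7*R)
U(z) = -63 (U(z) = (7*(-3))*3 = -21*3 = -63)
g(J) = 4489 (g(J) = (-4 - 63)**2 = (-67)**2 = 4489)
14977 + g(81) = 14977 + 4489 = 19466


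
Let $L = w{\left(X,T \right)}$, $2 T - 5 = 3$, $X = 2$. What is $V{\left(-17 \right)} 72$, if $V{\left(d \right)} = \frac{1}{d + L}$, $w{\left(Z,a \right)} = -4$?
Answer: $- \frac{24}{7} \approx -3.4286$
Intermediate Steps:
$T = 4$ ($T = \frac{5}{2} + \frac{1}{2} \cdot 3 = \frac{5}{2} + \frac{3}{2} = 4$)
$L = -4$
$V{\left(d \right)} = \frac{1}{-4 + d}$ ($V{\left(d \right)} = \frac{1}{d - 4} = \frac{1}{-4 + d}$)
$V{\left(-17 \right)} 72 = \frac{1}{-4 - 17} \cdot 72 = \frac{1}{-21} \cdot 72 = \left(- \frac{1}{21}\right) 72 = - \frac{24}{7}$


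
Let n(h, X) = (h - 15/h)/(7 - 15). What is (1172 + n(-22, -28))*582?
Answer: 60161631/88 ≈ 6.8366e+5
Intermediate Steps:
n(h, X) = -h/8 + 15/(8*h) (n(h, X) = (h - 15/h)/(-8) = (h - 15/h)*(-1/8) = -h/8 + 15/(8*h))
(1172 + n(-22, -28))*582 = (1172 + (1/8)*(15 - 1*(-22)**2)/(-22))*582 = (1172 + (1/8)*(-1/22)*(15 - 1*484))*582 = (1172 + (1/8)*(-1/22)*(15 - 484))*582 = (1172 + (1/8)*(-1/22)*(-469))*582 = (1172 + 469/176)*582 = (206741/176)*582 = 60161631/88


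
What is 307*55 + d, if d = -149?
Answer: 16736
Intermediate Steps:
307*55 + d = 307*55 - 149 = 16885 - 149 = 16736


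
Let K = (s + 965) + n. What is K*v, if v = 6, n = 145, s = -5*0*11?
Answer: 6660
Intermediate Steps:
s = 0 (s = 0*11 = 0)
K = 1110 (K = (0 + 965) + 145 = 965 + 145 = 1110)
K*v = 1110*6 = 6660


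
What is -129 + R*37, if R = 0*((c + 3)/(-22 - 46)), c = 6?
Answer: -129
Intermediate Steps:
R = 0 (R = 0*((6 + 3)/(-22 - 46)) = 0*(9/(-68)) = 0*(9*(-1/68)) = 0*(-9/68) = 0)
-129 + R*37 = -129 + 0*37 = -129 + 0 = -129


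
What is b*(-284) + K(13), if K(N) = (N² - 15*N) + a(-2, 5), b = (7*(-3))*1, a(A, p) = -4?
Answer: 5934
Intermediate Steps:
b = -21 (b = -21*1 = -21)
K(N) = -4 + N² - 15*N (K(N) = (N² - 15*N) - 4 = -4 + N² - 15*N)
b*(-284) + K(13) = -21*(-284) + (-4 + 13² - 15*13) = 5964 + (-4 + 169 - 195) = 5964 - 30 = 5934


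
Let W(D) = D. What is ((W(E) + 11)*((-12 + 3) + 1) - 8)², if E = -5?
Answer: 3136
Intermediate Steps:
((W(E) + 11)*((-12 + 3) + 1) - 8)² = ((-5 + 11)*((-12 + 3) + 1) - 8)² = (6*(-9 + 1) - 8)² = (6*(-8) - 8)² = (-48 - 8)² = (-56)² = 3136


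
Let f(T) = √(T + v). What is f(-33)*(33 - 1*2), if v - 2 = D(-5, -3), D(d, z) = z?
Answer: 31*I*√34 ≈ 180.76*I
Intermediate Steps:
v = -1 (v = 2 - 3 = -1)
f(T) = √(-1 + T) (f(T) = √(T - 1) = √(-1 + T))
f(-33)*(33 - 1*2) = √(-1 - 33)*(33 - 1*2) = √(-34)*(33 - 2) = (I*√34)*31 = 31*I*√34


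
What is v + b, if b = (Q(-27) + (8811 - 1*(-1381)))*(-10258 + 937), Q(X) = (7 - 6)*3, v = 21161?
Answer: -95006434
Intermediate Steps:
Q(X) = 3 (Q(X) = 1*3 = 3)
b = -95027595 (b = (3 + (8811 - 1*(-1381)))*(-10258 + 937) = (3 + (8811 + 1381))*(-9321) = (3 + 10192)*(-9321) = 10195*(-9321) = -95027595)
v + b = 21161 - 95027595 = -95006434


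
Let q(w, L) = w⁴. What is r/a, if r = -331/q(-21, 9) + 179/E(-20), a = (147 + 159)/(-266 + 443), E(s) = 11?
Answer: 1026849511/109103841 ≈ 9.4117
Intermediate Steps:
a = 102/59 (a = 306/177 = 306*(1/177) = 102/59 ≈ 1.7288)
r = 34808458/2139291 (r = -331/((-21)⁴) + 179/11 = -331/194481 + 179*(1/11) = -331*1/194481 + 179/11 = -331/194481 + 179/11 = 34808458/2139291 ≈ 16.271)
r/a = 34808458/(2139291*(102/59)) = (34808458/2139291)*(59/102) = 1026849511/109103841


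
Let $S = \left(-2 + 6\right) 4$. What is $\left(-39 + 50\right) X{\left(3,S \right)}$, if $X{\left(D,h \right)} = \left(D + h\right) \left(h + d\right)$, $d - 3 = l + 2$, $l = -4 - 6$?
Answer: $2299$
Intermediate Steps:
$l = -10$ ($l = -4 - 6 = -10$)
$d = -5$ ($d = 3 + \left(-10 + 2\right) = 3 - 8 = -5$)
$S = 16$ ($S = 4 \cdot 4 = 16$)
$X{\left(D,h \right)} = \left(-5 + h\right) \left(D + h\right)$ ($X{\left(D,h \right)} = \left(D + h\right) \left(h - 5\right) = \left(D + h\right) \left(-5 + h\right) = \left(-5 + h\right) \left(D + h\right)$)
$\left(-39 + 50\right) X{\left(3,S \right)} = \left(-39 + 50\right) \left(16^{2} - 15 - 80 + 3 \cdot 16\right) = 11 \left(256 - 15 - 80 + 48\right) = 11 \cdot 209 = 2299$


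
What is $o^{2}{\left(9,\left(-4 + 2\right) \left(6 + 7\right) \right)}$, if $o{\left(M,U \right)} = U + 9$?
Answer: $289$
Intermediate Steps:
$o{\left(M,U \right)} = 9 + U$
$o^{2}{\left(9,\left(-4 + 2\right) \left(6 + 7\right) \right)} = \left(9 + \left(-4 + 2\right) \left(6 + 7\right)\right)^{2} = \left(9 - 26\right)^{2} = \left(-17\right)^{2} = 289$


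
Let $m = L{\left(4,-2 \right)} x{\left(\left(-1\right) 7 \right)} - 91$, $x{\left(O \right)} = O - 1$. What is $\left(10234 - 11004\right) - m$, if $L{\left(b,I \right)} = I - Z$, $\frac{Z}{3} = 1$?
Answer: $-719$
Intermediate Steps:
$Z = 3$ ($Z = 3 \cdot 1 = 3$)
$L{\left(b,I \right)} = -3 + I$ ($L{\left(b,I \right)} = I - 3 = -3 + I$)
$x{\left(O \right)} = -1 + O$
$m = -51$ ($m = \left(-3 - 2\right) \left(-1 - 7\right) - 91 = - 5 \left(-1 - 7\right) - 91 = \left(-5\right) \left(-8\right) - 91 = 40 - 91 = -51$)
$\left(10234 - 11004\right) - m = \left(10234 - 11004\right) - -51 = -770 + 51 = -719$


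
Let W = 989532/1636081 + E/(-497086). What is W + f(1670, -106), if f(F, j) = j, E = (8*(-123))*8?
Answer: -42851086011506/406636479983 ≈ -105.38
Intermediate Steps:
E = -7872 (E = -984*8 = -7872)
W = 252380866692/406636479983 (W = 989532/1636081 - 7872/(-497086) = 989532*(1/1636081) - 7872*(-1/497086) = 989532/1636081 + 3936/248543 = 252380866692/406636479983 ≈ 0.62066)
W + f(1670, -106) = 252380866692/406636479983 - 106 = -42851086011506/406636479983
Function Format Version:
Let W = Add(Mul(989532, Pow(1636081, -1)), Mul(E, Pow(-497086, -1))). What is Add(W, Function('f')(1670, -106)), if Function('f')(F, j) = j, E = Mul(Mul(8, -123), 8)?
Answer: Rational(-42851086011506, 406636479983) ≈ -105.38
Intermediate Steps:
E = -7872 (E = Mul(-984, 8) = -7872)
W = Rational(252380866692, 406636479983) (W = Add(Mul(989532, Pow(1636081, -1)), Mul(-7872, Pow(-497086, -1))) = Add(Mul(989532, Rational(1, 1636081)), Mul(-7872, Rational(-1, 497086))) = Add(Rational(989532, 1636081), Rational(3936, 248543)) = Rational(252380866692, 406636479983) ≈ 0.62066)
Add(W, Function('f')(1670, -106)) = Add(Rational(252380866692, 406636479983), -106) = Rational(-42851086011506, 406636479983)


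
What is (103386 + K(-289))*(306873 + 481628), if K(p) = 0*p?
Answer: 81519964386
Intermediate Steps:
K(p) = 0
(103386 + K(-289))*(306873 + 481628) = (103386 + 0)*(306873 + 481628) = 103386*788501 = 81519964386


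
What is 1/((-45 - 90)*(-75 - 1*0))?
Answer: 1/10125 ≈ 9.8765e-5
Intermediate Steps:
1/((-45 - 90)*(-75 - 1*0)) = 1/(-135*(-75 + 0)) = 1/(-135*(-75)) = 1/10125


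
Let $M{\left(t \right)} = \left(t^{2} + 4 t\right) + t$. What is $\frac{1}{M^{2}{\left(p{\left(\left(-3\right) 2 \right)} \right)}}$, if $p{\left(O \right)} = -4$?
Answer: $\frac{1}{16} \approx 0.0625$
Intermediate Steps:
$M{\left(t \right)} = t^{2} + 5 t$
$\frac{1}{M^{2}{\left(p{\left(\left(-3\right) 2 \right)} \right)}} = \frac{1}{\left(- 4 \left(5 - 4\right)\right)^{2}} = \frac{1}{\left(\left(-4\right) 1\right)^{2}} = \frac{1}{\left(-4\right)^{2}} = \frac{1}{16}$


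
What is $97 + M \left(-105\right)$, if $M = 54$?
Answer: $-5573$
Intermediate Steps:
$97 + M \left(-105\right) = 97 + 54 \left(-105\right) = 97 - 5670 = -5573$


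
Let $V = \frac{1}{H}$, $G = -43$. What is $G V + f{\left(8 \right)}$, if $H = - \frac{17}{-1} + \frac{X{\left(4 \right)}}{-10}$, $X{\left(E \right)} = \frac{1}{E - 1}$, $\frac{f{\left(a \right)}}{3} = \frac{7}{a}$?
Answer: $\frac{369}{4072} \approx 0.090619$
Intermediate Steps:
$f{\left(a \right)} = \frac{21}{a}$ ($f{\left(a \right)} = 3 \frac{7}{a} = \frac{21}{a}$)
$X{\left(E \right)} = \frac{1}{-1 + E}$
$H = \frac{509}{30}$ ($H = - \frac{17}{-1} + \frac{1}{\left(-1 + 4\right) \left(-10\right)} = \left(-17\right) \left(-1\right) + \frac{1}{3} \left(- \frac{1}{10}\right) = 17 + \frac{1}{3} \left(- \frac{1}{10}\right) = 17 - \frac{1}{30} = \frac{509}{30} \approx 16.967$)
$V = \frac{30}{509}$ ($V = \frac{1}{\frac{509}{30}} = \frac{30}{509} \approx 0.058939$)
$G V + f{\left(8 \right)} = \left(-43\right) \frac{30}{509} + \frac{21}{8} = - \frac{1290}{509} + 21 \cdot \frac{1}{8} = - \frac{1290}{509} + \frac{21}{8} = \frac{369}{4072}$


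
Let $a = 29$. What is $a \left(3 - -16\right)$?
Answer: $551$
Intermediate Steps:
$a \left(3 - -16\right) = 29 \left(3 - -16\right) = 29 \left(3 + 16\right) = 29 \cdot 19 = 551$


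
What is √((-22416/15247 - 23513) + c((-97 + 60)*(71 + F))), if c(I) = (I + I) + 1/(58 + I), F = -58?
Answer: I*√113124287069756210/2149827 ≈ 156.45*I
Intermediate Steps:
c(I) = 1/(58 + I) + 2*I (c(I) = 2*I + 1/(58 + I) = 1/(58 + I) + 2*I)
√((-22416/15247 - 23513) + c((-97 + 60)*(71 + F))) = √((-22416/15247 - 23513) + (1 + 2*((-97 + 60)*(71 - 58))² + 116*((-97 + 60)*(71 - 58)))/(58 + (-97 + 60)*(71 - 58))) = √((-22416*1/15247 - 23513) + (1 + 2*(-37*13)² + 116*(-37*13))/(58 - 37*13)) = √((-22416/15247 - 23513) + (1 + 2*(-481)² + 116*(-481))/(58 - 481)) = √(-358525127/15247 + (1 + 2*231361 - 55796)/(-423)) = √(-358525127/15247 - (1 + 462722 - 55796)/423) = √(-358525127/15247 - 1/423*406927) = √(-358525127/15247 - 406927/423) = √(-157860544690/6449481) = I*√113124287069756210/2149827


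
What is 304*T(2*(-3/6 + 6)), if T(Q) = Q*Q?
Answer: 36784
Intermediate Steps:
T(Q) = Q**2
304*T(2*(-3/6 + 6)) = 304*(2*(-3/6 + 6))**2 = 304*(2*(-3*1/6 + 6))**2 = 304*(2*(-1/2 + 6))**2 = 304*(2*(11/2))**2 = 304*11**2 = 304*121 = 36784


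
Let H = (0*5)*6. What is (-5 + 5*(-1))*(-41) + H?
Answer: 410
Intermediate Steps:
H = 0 (H = 0*6 = 0)
(-5 + 5*(-1))*(-41) + H = (-5 + 5*(-1))*(-41) + 0 = (-5 - 5)*(-41) + 0 = -10*(-41) + 0 = 410 + 0 = 410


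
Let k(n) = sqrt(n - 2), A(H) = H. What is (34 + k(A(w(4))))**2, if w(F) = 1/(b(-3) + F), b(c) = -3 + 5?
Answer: (204 + I*sqrt(66))**2/36 ≈ 1154.2 + 92.072*I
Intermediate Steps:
b(c) = 2
w(F) = 1/(2 + F)
k(n) = sqrt(-2 + n)
(34 + k(A(w(4))))**2 = (34 + sqrt(-2 + 1/(2 + 4)))**2 = (34 + sqrt(-2 + 1/6))**2 = (34 + sqrt(-11/6))**2 = (34 + I*sqrt(66)/6)**2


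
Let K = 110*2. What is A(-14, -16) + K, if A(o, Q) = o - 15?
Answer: 191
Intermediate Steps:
A(o, Q) = -15 + o
K = 220
A(-14, -16) + K = (-15 - 14) + 220 = -29 + 220 = 191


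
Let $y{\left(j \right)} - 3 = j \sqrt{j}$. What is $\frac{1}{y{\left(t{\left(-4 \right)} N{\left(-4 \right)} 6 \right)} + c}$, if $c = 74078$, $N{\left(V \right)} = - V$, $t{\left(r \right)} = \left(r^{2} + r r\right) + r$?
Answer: $\frac{10583}{740647159} - \frac{384 \sqrt{42}}{740647159} \approx 1.0929 \cdot 10^{-5}$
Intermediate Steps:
$t{\left(r \right)} = r + 2 r^{2}$ ($t{\left(r \right)} = \left(r^{2} + r^{2}\right) + r = 2 r^{2} + r = r + 2 r^{2}$)
$y{\left(j \right)} = 3 + j^{\frac{3}{2}}$ ($y{\left(j \right)} = 3 + j \sqrt{j} = 3 + j^{\frac{3}{2}}$)
$\frac{1}{y{\left(t{\left(-4 \right)} N{\left(-4 \right)} 6 \right)} + c} = \frac{1}{\left(3 + \left(- 4 \left(1 + 2 \left(-4\right)\right) \left(\left(-1\right) \left(-4\right)\right) 6\right)^{\frac{3}{2}}\right) + 74078} = \frac{1}{\left(3 + \left(- 4 \left(1 - 8\right) 4 \cdot 6\right)^{\frac{3}{2}}\right) + 74078} = \frac{1}{\left(3 + \left(\left(-4\right) \left(-7\right) 4 \cdot 6\right)^{\frac{3}{2}}\right) + 74078} = \frac{1}{\left(3 + \left(28 \cdot 4 \cdot 6\right)^{\frac{3}{2}}\right) + 74078} = \frac{1}{\left(3 + \left(112 \cdot 6\right)^{\frac{3}{2}}\right) + 74078} = \frac{1}{\left(3 + 672^{\frac{3}{2}}\right) + 74078} = \frac{1}{\left(3 + 2688 \sqrt{42}\right) + 74078} = \frac{1}{74081 + 2688 \sqrt{42}}$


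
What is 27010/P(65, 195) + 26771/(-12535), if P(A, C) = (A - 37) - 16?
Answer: 169124549/75210 ≈ 2248.7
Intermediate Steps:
P(A, C) = -53 + A (P(A, C) = (-37 + A) - 16 = -53 + A)
27010/P(65, 195) + 26771/(-12535) = 27010/(-53 + 65) + 26771/(-12535) = 27010/12 + 26771*(-1/12535) = 27010*(1/12) - 26771/12535 = 13505/6 - 26771/12535 = 169124549/75210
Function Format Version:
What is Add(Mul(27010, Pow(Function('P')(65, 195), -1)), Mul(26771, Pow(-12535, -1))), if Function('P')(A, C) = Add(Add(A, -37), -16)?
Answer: Rational(169124549, 75210) ≈ 2248.7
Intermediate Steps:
Function('P')(A, C) = Add(-53, A) (Function('P')(A, C) = Add(Add(-37, A), -16) = Add(-53, A))
Add(Mul(27010, Pow(Function('P')(65, 195), -1)), Mul(26771, Pow(-12535, -1))) = Add(Mul(27010, Pow(Add(-53, 65), -1)), Mul(26771, Pow(-12535, -1))) = Add(Mul(27010, Pow(12, -1)), Mul(26771, Rational(-1, 12535))) = Add(Mul(27010, Rational(1, 12)), Rational(-26771, 12535)) = Add(Rational(13505, 6), Rational(-26771, 12535)) = Rational(169124549, 75210)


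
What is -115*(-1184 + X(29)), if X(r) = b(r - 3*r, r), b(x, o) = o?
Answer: 132825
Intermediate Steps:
X(r) = r
-115*(-1184 + X(29)) = -115*(-1184 + 29) = -115*(-1155) = 132825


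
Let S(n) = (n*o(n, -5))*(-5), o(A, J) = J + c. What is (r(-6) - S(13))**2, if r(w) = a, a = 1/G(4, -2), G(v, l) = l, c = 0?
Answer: 423801/4 ≈ 1.0595e+5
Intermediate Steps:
o(A, J) = J (o(A, J) = J + 0 = J)
S(n) = 25*n (S(n) = (n*(-5))*(-5) = -5*n*(-5) = 25*n)
a = -1/2 (a = 1/(-2) = 1*(-1/2) = -1/2 ≈ -0.50000)
r(w) = -1/2
(r(-6) - S(13))**2 = (-1/2 - 25*13)**2 = (-1/2 - 1*325)**2 = (-1/2 - 325)**2 = (-651/2)**2 = 423801/4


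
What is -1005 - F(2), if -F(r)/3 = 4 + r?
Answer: -987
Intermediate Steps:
F(r) = -12 - 3*r (F(r) = -3*(4 + r) = -12 - 3*r)
-1005 - F(2) = -1005 - (-12 - 3*2) = -1005 - (-12 - 6) = -1005 - 1*(-18) = -1005 + 18 = -987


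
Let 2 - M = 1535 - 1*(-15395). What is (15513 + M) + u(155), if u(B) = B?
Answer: -1260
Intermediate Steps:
M = -16928 (M = 2 - (1535 - 1*(-15395)) = 2 - (1535 + 15395) = 2 - 1*16930 = 2 - 16930 = -16928)
(15513 + M) + u(155) = (15513 - 16928) + 155 = -1415 + 155 = -1260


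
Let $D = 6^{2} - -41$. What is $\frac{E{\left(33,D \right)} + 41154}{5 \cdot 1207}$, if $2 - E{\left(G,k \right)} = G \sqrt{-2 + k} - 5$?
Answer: $\frac{41161}{6035} - \frac{33 \sqrt{3}}{1207} \approx 6.773$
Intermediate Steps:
$D = 77$ ($D = 36 + 41 = 77$)
$E{\left(G,k \right)} = 7 - G \sqrt{-2 + k}$ ($E{\left(G,k \right)} = 2 - \left(G \sqrt{-2 + k} - 5\right) = 2 - \left(-5 + G \sqrt{-2 + k}\right) = 7 - G \sqrt{-2 + k}$)
$\frac{E{\left(33,D \right)} + 41154}{5 \cdot 1207} = \frac{\left(7 - 33 \sqrt{-2 + 77}\right) + 41154}{5 \cdot 1207} = \frac{\left(7 - 33 \sqrt{75}\right) + 41154}{6035} = \left(\left(7 - 33 \cdot 5 \sqrt{3}\right) + 41154\right) \frac{1}{6035} = \left(\left(7 - 165 \sqrt{3}\right) + 41154\right) \frac{1}{6035} = \left(41161 - 165 \sqrt{3}\right) \frac{1}{6035} = \frac{41161}{6035} - \frac{33 \sqrt{3}}{1207}$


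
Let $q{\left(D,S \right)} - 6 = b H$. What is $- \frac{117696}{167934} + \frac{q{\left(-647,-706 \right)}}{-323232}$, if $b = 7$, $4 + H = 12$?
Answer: $- \frac{243932855}{347959248} \approx -0.70104$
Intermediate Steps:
$H = 8$ ($H = -4 + 12 = 8$)
$q{\left(D,S \right)} = 62$ ($q{\left(D,S \right)} = 6 + 7 \cdot 8 = 6 + 56 = 62$)
$- \frac{117696}{167934} + \frac{q{\left(-647,-706 \right)}}{-323232} = - \frac{117696}{167934} + \frac{62}{-323232} = \left(-117696\right) \frac{1}{167934} + 62 \left(- \frac{1}{323232}\right) = - \frac{19616}{27989} - \frac{31}{161616} = - \frac{243932855}{347959248}$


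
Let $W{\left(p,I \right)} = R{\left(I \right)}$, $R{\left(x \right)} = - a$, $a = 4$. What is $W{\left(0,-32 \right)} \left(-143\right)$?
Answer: $572$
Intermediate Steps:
$R{\left(x \right)} = -4$ ($R{\left(x \right)} = \left(-1\right) 4 = -4$)
$W{\left(p,I \right)} = -4$
$W{\left(0,-32 \right)} \left(-143\right) = \left(-4\right) \left(-143\right) = 572$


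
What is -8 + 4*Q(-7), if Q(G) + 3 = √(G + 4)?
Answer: -20 + 4*I*√3 ≈ -20.0 + 6.9282*I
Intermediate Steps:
Q(G) = -3 + √(4 + G) (Q(G) = -3 + √(G + 4) = -3 + √(4 + G))
-8 + 4*Q(-7) = -8 + 4*(-3 + √(4 - 7)) = -8 + 4*(-3 + √(-3)) = -8 + 4*(-3 + I*√3) = -8 + (-12 + 4*I*√3) = -20 + 4*I*√3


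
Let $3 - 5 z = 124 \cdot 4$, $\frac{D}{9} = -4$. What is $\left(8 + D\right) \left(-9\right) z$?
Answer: $- \frac{124236}{5} \approx -24847.0$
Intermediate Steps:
$D = -36$ ($D = 9 \left(-4\right) = -36$)
$z = - \frac{493}{5}$ ($z = \frac{3}{5} - \frac{124 \cdot 4}{5} = \frac{3}{5} - \frac{496}{5} = - \frac{493}{5} \approx -98.6$)
$\left(8 + D\right) \left(-9\right) z = \left(8 - 36\right) \left(-9\right) \left(- \frac{493}{5}\right) = \left(-28\right) \left(-9\right) \left(- \frac{493}{5}\right) = 252 \left(- \frac{493}{5}\right) = - \frac{124236}{5}$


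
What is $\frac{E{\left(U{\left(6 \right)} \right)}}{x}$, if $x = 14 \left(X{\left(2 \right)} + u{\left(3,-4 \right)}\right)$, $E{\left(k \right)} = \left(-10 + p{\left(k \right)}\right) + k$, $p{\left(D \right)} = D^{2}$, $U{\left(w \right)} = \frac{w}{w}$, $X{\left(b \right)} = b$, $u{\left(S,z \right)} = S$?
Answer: $- \frac{4}{35} \approx -0.11429$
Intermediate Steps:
$U{\left(w \right)} = 1$
$E{\left(k \right)} = -10 + k + k^{2}$ ($E{\left(k \right)} = \left(-10 + k^{2}\right) + k = -10 + k + k^{2}$)
$x = 70$ ($x = 14 \left(2 + 3\right) = 14 \cdot 5 = 70$)
$\frac{E{\left(U{\left(6 \right)} \right)}}{x} = \frac{-10 + 1 + 1^{2}}{70} = \left(-10 + 1 + 1\right) \frac{1}{70} = \left(-8\right) \frac{1}{70} = - \frac{4}{35}$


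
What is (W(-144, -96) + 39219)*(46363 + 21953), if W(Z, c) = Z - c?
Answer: 2676006036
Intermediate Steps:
(W(-144, -96) + 39219)*(46363 + 21953) = ((-144 - 1*(-96)) + 39219)*(46363 + 21953) = ((-144 + 96) + 39219)*68316 = (-48 + 39219)*68316 = 39171*68316 = 2676006036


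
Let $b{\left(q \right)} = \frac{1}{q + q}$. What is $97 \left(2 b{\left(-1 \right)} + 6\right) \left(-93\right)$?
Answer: $-45105$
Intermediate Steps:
$b{\left(q \right)} = \frac{1}{2 q}$
$97 \left(2 b{\left(-1 \right)} + 6\right) \left(-93\right) = 97 \left(2 \frac{1}{2 \left(-1\right)} + 6\right) \left(-93\right) = 97 \left(2 \cdot \frac{1}{2} \left(-1\right) + 6\right) \left(-93\right) = 97 \left(2 \left(- \frac{1}{2}\right) + 6\right) \left(-93\right) = 97 \left(-1 + 6\right) \left(-93\right) = 97 \cdot 5 \left(-93\right) = 485 \left(-93\right) = -45105$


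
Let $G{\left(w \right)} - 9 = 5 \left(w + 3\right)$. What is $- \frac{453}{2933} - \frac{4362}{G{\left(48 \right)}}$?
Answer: $- \frac{2152223}{129052} \approx -16.677$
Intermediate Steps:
$G{\left(w \right)} = 24 + 5 w$ ($G{\left(w \right)} = 9 + 5 \left(w + 3\right) = 9 + 5 \left(3 + w\right) = 9 + \left(15 + 5 w\right) = 24 + 5 w$)
$- \frac{453}{2933} - \frac{4362}{G{\left(48 \right)}} = - \frac{453}{2933} - \frac{4362}{24 + 5 \cdot 48} = \left(-453\right) \frac{1}{2933} - \frac{4362}{24 + 240} = - \frac{453}{2933} - \frac{4362}{264} = - \frac{453}{2933} - \frac{727}{44} = - \frac{2152223}{129052}$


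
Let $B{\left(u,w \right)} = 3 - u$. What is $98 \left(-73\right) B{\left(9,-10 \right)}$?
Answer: $42924$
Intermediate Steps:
$98 \left(-73\right) B{\left(9,-10 \right)} = 98 \left(-73\right) \left(3 - 9\right) = - 7154 \left(3 - 9\right) = \left(-7154\right) \left(-6\right) = 42924$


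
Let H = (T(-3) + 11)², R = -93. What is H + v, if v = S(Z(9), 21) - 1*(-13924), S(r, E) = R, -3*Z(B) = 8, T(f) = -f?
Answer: 14027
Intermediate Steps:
Z(B) = -8/3 (Z(B) = -⅓*8 = -8/3)
S(r, E) = -93
v = 13831 (v = -93 - 1*(-13924) = -93 + 13924 = 13831)
H = 196 (H = (-1*(-3) + 11)² = (3 + 11)² = 14² = 196)
H + v = 196 + 13831 = 14027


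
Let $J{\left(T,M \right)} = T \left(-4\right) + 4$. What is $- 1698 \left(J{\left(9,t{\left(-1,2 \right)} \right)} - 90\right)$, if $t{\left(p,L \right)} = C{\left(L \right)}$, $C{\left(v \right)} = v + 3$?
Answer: $207156$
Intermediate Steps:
$C{\left(v \right)} = 3 + v$
$t{\left(p,L \right)} = 3 + L$
$J{\left(T,M \right)} = 4 - 4 T$ ($J{\left(T,M \right)} = - 4 T + 4 = 4 - 4 T$)
$- 1698 \left(J{\left(9,t{\left(-1,2 \right)} \right)} - 90\right) = - 1698 \left(\left(4 - 36\right) - 90\right) = - 1698 \left(-32 - 90\right) = \left(-1698\right) \left(-122\right) = 207156$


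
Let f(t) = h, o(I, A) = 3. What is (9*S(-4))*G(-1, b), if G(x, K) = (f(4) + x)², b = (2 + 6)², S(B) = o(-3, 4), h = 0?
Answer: 27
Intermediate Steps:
S(B) = 3
f(t) = 0
b = 64 (b = 8² = 64)
G(x, K) = x² (G(x, K) = (0 + x)² = x²)
(9*S(-4))*G(-1, b) = (9*3)*(-1)² = 27*1 = 27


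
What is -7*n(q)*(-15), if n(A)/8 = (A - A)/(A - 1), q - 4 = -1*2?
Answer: 0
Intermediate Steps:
q = 2 (q = 4 - 1*2 = 4 - 2 = 2)
n(A) = 0 (n(A) = 8*((A - A)/(A - 1)) = 8*(0/(-1 + A)) = 8*0 = 0)
-7*n(q)*(-15) = -7*0*(-15) = 0*(-15) = 0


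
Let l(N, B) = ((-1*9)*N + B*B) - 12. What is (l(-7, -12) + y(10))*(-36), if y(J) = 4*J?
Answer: -8460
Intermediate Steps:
l(N, B) = -12 + B² - 9*N (l(N, B) = (-9*N + B²) - 12 = (B² - 9*N) - 12 = -12 + B² - 9*N)
(l(-7, -12) + y(10))*(-36) = ((-12 + (-12)² - 9*(-7)) + 4*10)*(-36) = ((-12 + 144 + 63) + 40)*(-36) = (195 + 40)*(-36) = 235*(-36) = -8460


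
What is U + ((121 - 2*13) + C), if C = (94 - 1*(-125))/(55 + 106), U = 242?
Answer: 54476/161 ≈ 338.36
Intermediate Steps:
C = 219/161 (C = (94 + 125)/161 = 219*(1/161) = 219/161 ≈ 1.3602)
U + ((121 - 2*13) + C) = 242 + ((121 - 2*13) + 219/161) = 242 + ((121 - 26) + 219/161) = 242 + (95 + 219/161) = 242 + 15514/161 = 54476/161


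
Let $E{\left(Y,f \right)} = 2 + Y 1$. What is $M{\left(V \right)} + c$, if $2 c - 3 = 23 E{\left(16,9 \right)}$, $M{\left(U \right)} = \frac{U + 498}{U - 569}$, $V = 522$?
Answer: $\frac{17559}{94} \approx 186.8$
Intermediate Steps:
$E{\left(Y,f \right)} = 2 + Y$
$M{\left(U \right)} = \frac{498 + U}{-569 + U}$
$c = \frac{417}{2}$ ($c = \frac{3}{2} + \frac{23 \left(2 + 16\right)}{2} = \frac{3}{2} + \frac{23 \cdot 18}{2} = \frac{3}{2} + \frac{1}{2} \cdot 414 = \frac{3}{2} + 207 = \frac{417}{2} \approx 208.5$)
$M{\left(V \right)} + c = \frac{498 + 522}{-569 + 522} + \frac{417}{2} = \frac{1}{-47} \cdot 1020 + \frac{417}{2} = \left(- \frac{1}{47}\right) 1020 + \frac{417}{2} = - \frac{1020}{47} + \frac{417}{2} = \frac{17559}{94}$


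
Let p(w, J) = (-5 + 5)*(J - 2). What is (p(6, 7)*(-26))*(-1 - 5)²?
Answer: 0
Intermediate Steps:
p(w, J) = 0 (p(w, J) = 0*(-2 + J) = 0)
(p(6, 7)*(-26))*(-1 - 5)² = (0*(-26))*(-1 - 5)² = 0*(-6)² = 0*36 = 0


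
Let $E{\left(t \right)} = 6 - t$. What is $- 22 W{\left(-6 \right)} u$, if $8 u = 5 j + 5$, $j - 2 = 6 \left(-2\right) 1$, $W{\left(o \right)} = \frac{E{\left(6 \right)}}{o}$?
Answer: $0$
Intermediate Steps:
$W{\left(o \right)} = 0$ ($W{\left(o \right)} = \frac{6 - 6}{o} = \frac{0}{o} = 0$)
$j = -10$ ($j = 2 + 6 \left(-2\right) 1 = 2 - 12 = -10$)
$u = - \frac{45}{8}$ ($u = \frac{5 \left(-10\right) + 5}{8} = \frac{-50 + 5}{8} = \frac{1}{8} \left(-45\right) = - \frac{45}{8} \approx -5.625$)
$- 22 W{\left(-6 \right)} u = \left(-22\right) 0 \left(- \frac{45}{8}\right) = 0 \left(- \frac{45}{8}\right) = 0$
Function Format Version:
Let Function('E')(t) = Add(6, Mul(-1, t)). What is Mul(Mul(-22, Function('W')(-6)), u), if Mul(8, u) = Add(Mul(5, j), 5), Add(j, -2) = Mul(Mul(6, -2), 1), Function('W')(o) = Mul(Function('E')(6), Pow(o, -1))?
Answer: 0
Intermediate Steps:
Function('W')(o) = 0 (Function('W')(o) = Mul(Add(6, Mul(-1, 6)), Pow(o, -1)) = Mul(Add(6, -6), Pow(o, -1)) = Mul(0, Pow(o, -1)) = 0)
j = -10 (j = Add(2, Mul(Mul(6, -2), 1)) = Add(2, Mul(-12, 1)) = Add(2, -12) = -10)
u = Rational(-45, 8) (u = Mul(Rational(1, 8), Add(Mul(5, -10), 5)) = Mul(Rational(1, 8), Add(-50, 5)) = Mul(Rational(1, 8), -45) = Rational(-45, 8) ≈ -5.6250)
Mul(Mul(-22, Function('W')(-6)), u) = Mul(Mul(-22, 0), Rational(-45, 8)) = Mul(0, Rational(-45, 8)) = 0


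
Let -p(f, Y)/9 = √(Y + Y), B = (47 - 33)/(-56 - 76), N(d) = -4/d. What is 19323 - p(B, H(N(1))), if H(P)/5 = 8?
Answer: 19323 + 36*√5 ≈ 19404.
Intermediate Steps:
H(P) = 40 (H(P) = 5*8 = 40)
B = -7/66 (B = 14/(-132) = 14*(-1/132) = -7/66 ≈ -0.10606)
p(f, Y) = -9*√2*√Y (p(f, Y) = -9*√(Y + Y) = -9*√2*√Y)
19323 - p(B, H(N(1))) = 19323 - (-9)*√2*√40 = 19323 - (-9)*√2*2*√10 = 19323 - (-36)*√5 = 19323 + 36*√5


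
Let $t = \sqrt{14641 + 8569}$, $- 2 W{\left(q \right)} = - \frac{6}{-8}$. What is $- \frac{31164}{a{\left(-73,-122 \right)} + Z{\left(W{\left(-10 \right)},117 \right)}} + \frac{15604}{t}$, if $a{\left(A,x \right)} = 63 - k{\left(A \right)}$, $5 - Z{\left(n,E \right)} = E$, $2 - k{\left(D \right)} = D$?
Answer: $\frac{7791}{31} + \frac{7802 \sqrt{23210}}{11605} \approx 353.75$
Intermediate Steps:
$W{\left(q \right)} = - \frac{3}{8}$ ($W{\left(q \right)} = - \frac{\left(-6\right) \frac{1}{-8}}{2} = - \frac{\left(-6\right) \left(- \frac{1}{8}\right)}{2} = \left(- \frac{1}{2}\right) \frac{3}{4} = - \frac{3}{8}$)
$k{\left(D \right)} = 2 - D$
$Z{\left(n,E \right)} = 5 - E$
$t = \sqrt{23210} \approx 152.35$
$a{\left(A,x \right)} = 61 + A$ ($a{\left(A,x \right)} = 63 - \left(2 - A\right) = 63 + \left(-2 + A\right) = 61 + A$)
$- \frac{31164}{a{\left(-73,-122 \right)} + Z{\left(W{\left(-10 \right)},117 \right)}} + \frac{15604}{t} = - \frac{31164}{\left(61 - 73\right) + \left(5 - 117\right)} + \frac{15604}{\sqrt{23210}} = - \frac{31164}{-12 + \left(5 - 117\right)} + 15604 \frac{\sqrt{23210}}{23210} = - \frac{31164}{-12 - 112} + \frac{7802 \sqrt{23210}}{11605} = - \frac{31164}{-124} + \frac{7802 \sqrt{23210}}{11605} = \left(-31164\right) \left(- \frac{1}{124}\right) + \frac{7802 \sqrt{23210}}{11605} = \frac{7791}{31} + \frac{7802 \sqrt{23210}}{11605}$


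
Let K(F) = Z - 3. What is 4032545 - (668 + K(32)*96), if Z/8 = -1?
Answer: 4032933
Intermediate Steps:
Z = -8 (Z = 8*(-1) = -8)
K(F) = -11 (K(F) = -8 - 3 = -11)
4032545 - (668 + K(32)*96) = 4032545 - (668 - 11*96) = 4032545 - (668 - 1056) = 4032545 - 1*(-388) = 4032545 + 388 = 4032933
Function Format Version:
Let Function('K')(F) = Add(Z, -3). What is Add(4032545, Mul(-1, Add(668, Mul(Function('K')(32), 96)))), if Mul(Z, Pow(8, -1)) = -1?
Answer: 4032933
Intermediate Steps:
Z = -8 (Z = Mul(8, -1) = -8)
Function('K')(F) = -11 (Function('K')(F) = Add(-8, -3) = -11)
Add(4032545, Mul(-1, Add(668, Mul(Function('K')(32), 96)))) = Add(4032545, Mul(-1, Add(668, Mul(-11, 96)))) = Add(4032545, Mul(-1, Add(668, -1056))) = Add(4032545, Mul(-1, -388)) = Add(4032545, 388) = 4032933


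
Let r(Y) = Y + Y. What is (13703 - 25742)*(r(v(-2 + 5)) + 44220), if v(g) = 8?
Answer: -532557204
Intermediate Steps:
r(Y) = 2*Y
(13703 - 25742)*(r(v(-2 + 5)) + 44220) = (13703 - 25742)*(2*8 + 44220) = -12039*(16 + 44220) = -12039*44236 = -532557204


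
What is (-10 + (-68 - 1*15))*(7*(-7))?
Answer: 4557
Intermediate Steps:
(-10 + (-68 - 1*15))*(7*(-7)) = (-10 + (-68 - 15))*(-49) = (-10 - 83)*(-49) = -93*(-49) = 4557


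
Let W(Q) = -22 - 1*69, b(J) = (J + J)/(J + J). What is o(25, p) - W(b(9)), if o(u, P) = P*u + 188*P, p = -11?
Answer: -2252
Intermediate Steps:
b(J) = 1 (b(J) = (2*J)/((2*J)) = (2*J)*(1/(2*J)) = 1)
W(Q) = -91 (W(Q) = -22 - 69 = -91)
o(u, P) = 188*P + P*u
o(25, p) - W(b(9)) = -11*(188 + 25) - 1*(-91) = -11*213 + 91 = -2343 + 91 = -2252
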